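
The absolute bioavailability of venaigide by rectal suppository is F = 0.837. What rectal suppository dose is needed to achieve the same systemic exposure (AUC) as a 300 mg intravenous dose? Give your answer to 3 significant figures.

For equal systemic exposure: F × D_ev = D_iv
D_ev = D_iv / F = 300 / 0.837 = 358.423 mg

D_rectal = 358 mg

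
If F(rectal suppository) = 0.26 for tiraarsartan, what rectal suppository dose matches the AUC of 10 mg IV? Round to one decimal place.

For equal systemic exposure: F × D_ev = D_iv
D_ev = D_iv / F = 10 / 0.26 = 38.4615 mg

D_rectal = 38.5 mg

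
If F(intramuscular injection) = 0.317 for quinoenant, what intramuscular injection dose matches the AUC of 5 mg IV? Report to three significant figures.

For equal systemic exposure: F × D_ev = D_iv
D_ev = D_iv / F = 5 / 0.317 = 15.7729 mg

D_intramuscular = 15.8 mg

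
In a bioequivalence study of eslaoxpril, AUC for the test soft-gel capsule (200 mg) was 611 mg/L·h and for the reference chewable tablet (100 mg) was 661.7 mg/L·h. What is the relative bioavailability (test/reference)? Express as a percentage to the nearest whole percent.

F_rel = 46%

F_rel = (AUC_test/D_test) / (AUC_ref/D_ref)
      = (611/200) / (661.7/100)
      = 3.055 / 6.617 = 0.4617 = 46.17%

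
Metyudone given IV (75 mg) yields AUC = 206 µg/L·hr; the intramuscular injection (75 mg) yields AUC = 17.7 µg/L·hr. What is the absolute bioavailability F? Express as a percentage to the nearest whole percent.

F = 9%

F = (AUC_ev / D_ev) / (AUC_iv / D_iv)
  = (17.7/75) / (206/75)
  = 0.236 / 2.74667 = 0.0859
  = 8.59%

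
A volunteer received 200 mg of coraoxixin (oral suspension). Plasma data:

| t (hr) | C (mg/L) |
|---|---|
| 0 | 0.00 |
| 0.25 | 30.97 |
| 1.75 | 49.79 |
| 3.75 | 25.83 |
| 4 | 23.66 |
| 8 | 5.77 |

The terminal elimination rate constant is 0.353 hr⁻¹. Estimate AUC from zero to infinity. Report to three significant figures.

AUC = 221 mg/L·hr

Trapezoidal AUC_0→8:
  [0→0.25]: (0.00+30.97)/2 × 0.25 = 3.87125
  [0.25→1.75]: (30.97+49.79)/2 × 1.5 = 60.57
  [1.75→3.75]: (49.79+25.83)/2 × 2 = 75.62
  [3.75→4]: (25.83+23.66)/2 × 0.25 = 6.18625
  [4→8]: (23.66+5.77)/2 × 4 = 58.86
  Sum = 205.1075 mg/L·hr
Extrapolated tail: C_last / k_e = 5.77 / 0.353 = 16.346
AUC_0→∞ = 205.1075 + 16.346 = 221.4535 mg/L·hr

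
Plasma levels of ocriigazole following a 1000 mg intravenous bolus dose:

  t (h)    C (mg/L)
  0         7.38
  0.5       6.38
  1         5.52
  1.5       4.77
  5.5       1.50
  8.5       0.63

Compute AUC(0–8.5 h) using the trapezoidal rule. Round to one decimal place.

Trapezoidal AUC_0→8.5:
  [0→0.5]: (7.38+6.38)/2 × 0.5 = 3.44
  [0.5→1]: (6.38+5.52)/2 × 0.5 = 2.975
  [1→1.5]: (5.52+4.77)/2 × 0.5 = 2.5725
  [1.5→5.5]: (4.77+1.50)/2 × 4 = 12.54
  [5.5→8.5]: (1.50+0.63)/2 × 3 = 3.195
  Sum = 24.7225 mg/L·h

AUC = 24.7 mg/L·h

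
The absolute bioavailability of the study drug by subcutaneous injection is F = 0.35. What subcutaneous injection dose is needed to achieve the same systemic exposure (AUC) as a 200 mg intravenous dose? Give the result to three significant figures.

For equal systemic exposure: F × D_ev = D_iv
D_ev = D_iv / F = 200 / 0.35 = 571.429 mg

D_subcutaneous = 571 mg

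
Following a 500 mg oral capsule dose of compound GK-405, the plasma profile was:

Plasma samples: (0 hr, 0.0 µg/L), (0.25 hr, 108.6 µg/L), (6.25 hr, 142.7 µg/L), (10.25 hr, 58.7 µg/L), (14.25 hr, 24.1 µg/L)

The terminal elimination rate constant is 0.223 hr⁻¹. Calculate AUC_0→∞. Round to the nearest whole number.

AUC = 1444 µg/L·hr

Trapezoidal AUC_0→14.25:
  [0→0.25]: (0.0+108.6)/2 × 0.25 = 13.575
  [0.25→6.25]: (108.6+142.7)/2 × 6 = 753.9
  [6.25→10.25]: (142.7+58.7)/2 × 4 = 402.8
  [10.25→14.25]: (58.7+24.1)/2 × 4 = 165.6
  Sum = 1335.875 µg/L·hr
Extrapolated tail: C_last / k_e = 24.1 / 0.223 = 108.072
AUC_0→∞ = 1335.875 + 108.072 = 1443.947 µg/L·hr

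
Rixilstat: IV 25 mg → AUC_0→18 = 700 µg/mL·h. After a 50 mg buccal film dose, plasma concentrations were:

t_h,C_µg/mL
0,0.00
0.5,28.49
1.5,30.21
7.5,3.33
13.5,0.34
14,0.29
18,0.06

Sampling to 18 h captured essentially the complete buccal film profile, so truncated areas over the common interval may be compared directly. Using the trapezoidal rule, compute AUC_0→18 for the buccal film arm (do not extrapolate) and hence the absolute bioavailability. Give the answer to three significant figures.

Trapezoidal AUC_0→18 (buccal film):
  [0→0.5]: (0.00+28.49)/2 × 0.5 = 7.1225
  [0.5→1.5]: (28.49+30.21)/2 × 1 = 29.35
  [1.5→7.5]: (30.21+3.33)/2 × 6 = 100.62
  [7.5→13.5]: (3.33+0.34)/2 × 6 = 11.01
  [13.5→14]: (0.34+0.29)/2 × 0.5 = 0.1575
  [14→18]: (0.29+0.06)/2 × 4 = 0.7
  Sum = 148.96 µg/mL·h
F = (AUC_ev/D_ev)/(AUC_iv/D_iv) = (148.96/50)/(700/25) = 2.9792/28 = 0.1064

F = 0.106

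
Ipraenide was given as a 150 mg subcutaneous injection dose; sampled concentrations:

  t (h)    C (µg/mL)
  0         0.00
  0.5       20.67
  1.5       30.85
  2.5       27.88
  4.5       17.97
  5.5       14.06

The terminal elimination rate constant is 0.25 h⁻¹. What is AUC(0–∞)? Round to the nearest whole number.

AUC = 178 µg/mL·h

Trapezoidal AUC_0→5.5:
  [0→0.5]: (0.00+20.67)/2 × 0.5 = 5.1675
  [0.5→1.5]: (20.67+30.85)/2 × 1 = 25.76
  [1.5→2.5]: (30.85+27.88)/2 × 1 = 29.365
  [2.5→4.5]: (27.88+17.97)/2 × 2 = 45.85
  [4.5→5.5]: (17.97+14.06)/2 × 1 = 16.015
  Sum = 122.1575 µg/mL·h
Extrapolated tail: C_last / k_e = 14.06 / 0.25 = 56.240
AUC_0→∞ = 122.1575 + 56.240 = 178.3975 µg/mL·h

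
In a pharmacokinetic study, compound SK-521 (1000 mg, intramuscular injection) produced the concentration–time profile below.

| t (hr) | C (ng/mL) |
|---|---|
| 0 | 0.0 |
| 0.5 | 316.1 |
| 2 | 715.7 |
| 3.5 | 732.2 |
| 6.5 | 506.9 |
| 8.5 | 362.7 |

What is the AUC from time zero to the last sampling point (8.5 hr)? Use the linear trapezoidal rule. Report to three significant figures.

AUC = 4670 ng/mL·hr

Trapezoidal AUC_0→8.5:
  [0→0.5]: (0.0+316.1)/2 × 0.5 = 79.025
  [0.5→2]: (316.1+715.7)/2 × 1.5 = 773.85
  [2→3.5]: (715.7+732.2)/2 × 1.5 = 1085.925
  [3.5→6.5]: (732.2+506.9)/2 × 3 = 1858.65
  [6.5→8.5]: (506.9+362.7)/2 × 2 = 869.6
  Sum = 4667.05 ng/mL·hr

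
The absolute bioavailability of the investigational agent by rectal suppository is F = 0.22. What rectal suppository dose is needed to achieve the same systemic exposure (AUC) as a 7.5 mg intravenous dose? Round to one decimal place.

For equal systemic exposure: F × D_ev = D_iv
D_ev = D_iv / F = 7.5 / 0.22 = 34.0909 mg

D_rectal = 34.1 mg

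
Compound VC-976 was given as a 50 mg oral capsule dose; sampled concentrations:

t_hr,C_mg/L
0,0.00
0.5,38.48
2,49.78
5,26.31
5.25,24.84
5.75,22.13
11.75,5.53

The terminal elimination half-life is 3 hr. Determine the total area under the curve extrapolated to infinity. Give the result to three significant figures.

Trapezoidal AUC_0→11.75:
  [0→0.5]: (0.00+38.48)/2 × 0.5 = 9.62
  [0.5→2]: (38.48+49.78)/2 × 1.5 = 66.195
  [2→5]: (49.78+26.31)/2 × 3 = 114.135
  [5→5.25]: (26.31+24.84)/2 × 0.25 = 6.39375
  [5.25→5.75]: (24.84+22.13)/2 × 0.5 = 11.7425
  [5.75→11.75]: (22.13+5.53)/2 × 6 = 82.98
  Sum = 291.06625 mg/L·hr
k_e = ln2 / t½ = 0.693147 / 3 = 0.2310 hr^-1
Extrapolated tail: C_last / k_e = 5.53 / 0.231 = 23.939
AUC_0→∞ = 291.06625 + 23.939 = 315.00525 mg/L·hr

AUC = 315 mg/L·hr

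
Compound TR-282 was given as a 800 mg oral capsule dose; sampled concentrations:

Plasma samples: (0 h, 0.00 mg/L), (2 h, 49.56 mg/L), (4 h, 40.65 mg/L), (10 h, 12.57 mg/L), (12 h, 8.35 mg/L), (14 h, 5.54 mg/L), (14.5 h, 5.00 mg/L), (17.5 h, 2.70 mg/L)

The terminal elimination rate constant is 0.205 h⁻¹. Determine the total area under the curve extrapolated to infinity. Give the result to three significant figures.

Trapezoidal AUC_0→17.5:
  [0→2]: (0.00+49.56)/2 × 2 = 49.56
  [2→4]: (49.56+40.65)/2 × 2 = 90.21
  [4→10]: (40.65+12.57)/2 × 6 = 159.66
  [10→12]: (12.57+8.35)/2 × 2 = 20.92
  [12→14]: (8.35+5.54)/2 × 2 = 13.89
  [14→14.5]: (5.54+5.00)/2 × 0.5 = 2.635
  [14.5→17.5]: (5.00+2.70)/2 × 3 = 11.55
  Sum = 348.425 mg/L·h
Extrapolated tail: C_last / k_e = 2.70 / 0.205 = 13.171
AUC_0→∞ = 348.425 + 13.171 = 361.596 mg/L·h

AUC = 362 mg/L·h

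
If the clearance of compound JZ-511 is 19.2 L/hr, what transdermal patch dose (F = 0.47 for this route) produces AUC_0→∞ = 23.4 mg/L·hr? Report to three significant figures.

Dose = 956 mg

Dose = CL × AUC_0→∞ / F
     = 19.2 × 23.4 / 0.47 = 955.915 mg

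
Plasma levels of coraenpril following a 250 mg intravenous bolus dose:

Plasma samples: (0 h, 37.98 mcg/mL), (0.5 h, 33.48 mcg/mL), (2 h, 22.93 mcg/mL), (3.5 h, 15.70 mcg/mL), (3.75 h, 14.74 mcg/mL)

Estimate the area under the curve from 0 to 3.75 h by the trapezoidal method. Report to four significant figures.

Trapezoidal AUC_0→3.75:
  [0→0.5]: (37.98+33.48)/2 × 0.5 = 17.865
  [0.5→2]: (33.48+22.93)/2 × 1.5 = 42.3075
  [2→3.5]: (22.93+15.70)/2 × 1.5 = 28.9725
  [3.5→3.75]: (15.70+14.74)/2 × 0.25 = 3.805
  Sum = 92.95 mcg/mL·h

AUC = 92.95 mcg/mL·h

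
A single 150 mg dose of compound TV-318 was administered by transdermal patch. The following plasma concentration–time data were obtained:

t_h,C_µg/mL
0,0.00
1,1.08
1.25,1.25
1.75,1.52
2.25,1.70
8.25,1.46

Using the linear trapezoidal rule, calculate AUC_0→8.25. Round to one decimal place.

AUC = 11.8 µg/mL·h

Trapezoidal AUC_0→8.25:
  [0→1]: (0.00+1.08)/2 × 1 = 0.54
  [1→1.25]: (1.08+1.25)/2 × 0.25 = 0.29125
  [1.25→1.75]: (1.25+1.52)/2 × 0.5 = 0.6925
  [1.75→2.25]: (1.52+1.70)/2 × 0.5 = 0.805
  [2.25→8.25]: (1.70+1.46)/2 × 6 = 9.48
  Sum = 11.80875 µg/mL·h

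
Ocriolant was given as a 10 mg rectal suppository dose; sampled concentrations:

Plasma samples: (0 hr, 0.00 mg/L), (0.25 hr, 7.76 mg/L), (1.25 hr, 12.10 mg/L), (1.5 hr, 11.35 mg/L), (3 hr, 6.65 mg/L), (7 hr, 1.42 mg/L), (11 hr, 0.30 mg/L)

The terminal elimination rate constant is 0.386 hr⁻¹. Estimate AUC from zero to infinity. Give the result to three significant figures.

Trapezoidal AUC_0→11:
  [0→0.25]: (0.00+7.76)/2 × 0.25 = 0.97
  [0.25→1.25]: (7.76+12.10)/2 × 1 = 9.93
  [1.25→1.5]: (12.10+11.35)/2 × 0.25 = 2.93125
  [1.5→3]: (11.35+6.65)/2 × 1.5 = 13.5
  [3→7]: (6.65+1.42)/2 × 4 = 16.14
  [7→11]: (1.42+0.30)/2 × 4 = 3.44
  Sum = 46.91125 mg/L·hr
Extrapolated tail: C_last / k_e = 0.30 / 0.386 = 0.777
AUC_0→∞ = 46.91125 + 0.777 = 47.68825 mg/L·hr

AUC = 47.7 mg/L·hr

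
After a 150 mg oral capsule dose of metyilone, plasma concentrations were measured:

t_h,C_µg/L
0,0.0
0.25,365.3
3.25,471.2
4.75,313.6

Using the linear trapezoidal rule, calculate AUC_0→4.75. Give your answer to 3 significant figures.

Trapezoidal AUC_0→4.75:
  [0→0.25]: (0.0+365.3)/2 × 0.25 = 45.6625
  [0.25→3.25]: (365.3+471.2)/2 × 3 = 1254.75
  [3.25→4.75]: (471.2+313.6)/2 × 1.5 = 588.6
  Sum = 1889.0125 µg/L·h

AUC = 1890 µg/L·h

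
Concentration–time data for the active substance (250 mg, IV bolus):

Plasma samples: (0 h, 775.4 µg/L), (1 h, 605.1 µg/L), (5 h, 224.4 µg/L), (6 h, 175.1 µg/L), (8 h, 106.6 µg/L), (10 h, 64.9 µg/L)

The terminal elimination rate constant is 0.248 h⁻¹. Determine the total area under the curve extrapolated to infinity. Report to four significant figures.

AUC = 3264 µg/L·h

Trapezoidal AUC_0→10:
  [0→1]: (775.4+605.1)/2 × 1 = 690.25
  [1→5]: (605.1+224.4)/2 × 4 = 1659.0
  [5→6]: (224.4+175.1)/2 × 1 = 199.75
  [6→8]: (175.1+106.6)/2 × 2 = 281.7
  [8→10]: (106.6+64.9)/2 × 2 = 171.5
  Sum = 3002.2 µg/L·h
Extrapolated tail: C_last / k_e = 64.9 / 0.248 = 261.694
AUC_0→∞ = 3002.2 + 261.694 = 3263.894 µg/L·h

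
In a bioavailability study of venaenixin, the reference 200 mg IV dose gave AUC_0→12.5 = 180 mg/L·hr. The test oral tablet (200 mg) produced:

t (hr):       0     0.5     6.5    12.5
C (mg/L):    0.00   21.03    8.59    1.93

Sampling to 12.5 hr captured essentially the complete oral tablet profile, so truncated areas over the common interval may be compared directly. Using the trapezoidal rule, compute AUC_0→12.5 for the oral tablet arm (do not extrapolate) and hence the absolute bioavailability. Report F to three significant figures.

Trapezoidal AUC_0→12.5 (oral tablet):
  [0→0.5]: (0.00+21.03)/2 × 0.5 = 5.2575
  [0.5→6.5]: (21.03+8.59)/2 × 6 = 88.86
  [6.5→12.5]: (8.59+1.93)/2 × 6 = 31.56
  Sum = 125.6775 mg/L·hr
F = (AUC_ev/D_ev)/(AUC_iv/D_iv) = (125.6775/200)/(180/200) = 0.6283875/0.9 = 0.6982

F = 0.698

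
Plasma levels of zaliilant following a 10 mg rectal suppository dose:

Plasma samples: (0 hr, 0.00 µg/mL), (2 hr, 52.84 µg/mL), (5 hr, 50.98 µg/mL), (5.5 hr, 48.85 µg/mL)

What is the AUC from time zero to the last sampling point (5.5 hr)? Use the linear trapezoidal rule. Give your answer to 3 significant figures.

AUC = 234 µg/mL·hr

Trapezoidal AUC_0→5.5:
  [0→2]: (0.00+52.84)/2 × 2 = 52.84
  [2→5]: (52.84+50.98)/2 × 3 = 155.73
  [5→5.5]: (50.98+48.85)/2 × 0.5 = 24.9575
  Sum = 233.5275 µg/mL·hr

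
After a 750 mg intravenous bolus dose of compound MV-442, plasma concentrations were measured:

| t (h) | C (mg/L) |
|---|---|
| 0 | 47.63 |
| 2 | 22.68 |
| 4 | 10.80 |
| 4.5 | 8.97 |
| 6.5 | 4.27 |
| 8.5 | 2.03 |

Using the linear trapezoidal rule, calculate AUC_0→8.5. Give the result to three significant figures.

Trapezoidal AUC_0→8.5:
  [0→2]: (47.63+22.68)/2 × 2 = 70.31
  [2→4]: (22.68+10.80)/2 × 2 = 33.48
  [4→4.5]: (10.80+8.97)/2 × 0.5 = 4.9425
  [4.5→6.5]: (8.97+4.27)/2 × 2 = 13.24
  [6.5→8.5]: (4.27+2.03)/2 × 2 = 6.3
  Sum = 128.2725 mg/L·h

AUC = 128 mg/L·h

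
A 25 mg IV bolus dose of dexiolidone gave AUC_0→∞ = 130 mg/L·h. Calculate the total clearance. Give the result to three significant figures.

CL = Dose_iv / AUC_0→∞
   = 25 / 130 = 0.192308 L/h

CL = 0.192 L/h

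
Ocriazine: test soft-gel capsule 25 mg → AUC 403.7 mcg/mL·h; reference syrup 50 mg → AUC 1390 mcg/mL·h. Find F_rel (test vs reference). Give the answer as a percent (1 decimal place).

F_rel = (AUC_test/D_test) / (AUC_ref/D_ref)
      = (403.7/25) / (1390/50)
      = 16.148 / 27.8 = 0.5809 = 58.09%

F_rel = 58.1%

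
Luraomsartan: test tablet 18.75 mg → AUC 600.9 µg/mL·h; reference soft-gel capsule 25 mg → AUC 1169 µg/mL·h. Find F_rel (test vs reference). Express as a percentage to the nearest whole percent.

F_rel = (AUC_test/D_test) / (AUC_ref/D_ref)
      = (600.9/18.75) / (1169/25)
      = 32.048 / 46.76 = 0.6854 = 68.54%

F_rel = 69%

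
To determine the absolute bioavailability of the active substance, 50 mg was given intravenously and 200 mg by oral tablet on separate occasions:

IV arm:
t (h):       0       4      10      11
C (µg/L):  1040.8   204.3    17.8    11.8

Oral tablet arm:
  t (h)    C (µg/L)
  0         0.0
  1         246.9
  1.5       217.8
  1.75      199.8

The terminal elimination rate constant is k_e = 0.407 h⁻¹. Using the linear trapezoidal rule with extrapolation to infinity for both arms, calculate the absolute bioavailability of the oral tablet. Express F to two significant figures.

Trapezoidal AUC_0→11 (IV):
  [0→4]: (1040.8+204.3)/2 × 4 = 2490.2
  [4→10]: (204.3+17.8)/2 × 6 = 666.3
  [10→11]: (17.8+11.8)/2 × 1 = 14.8
  Sum = 3171.3 µg/L·h
IV tail: 11.8/0.407 = 28.993; AUC_iv,0→∞ = 3171.3 + 28.993 = 3200.293 µg/L·h
Trapezoidal AUC_0→1.75 (oral tablet):
  [0→1]: (0.0+246.9)/2 × 1 = 123.45
  [1→1.5]: (246.9+217.8)/2 × 0.5 = 116.175
  [1.5→1.75]: (217.8+199.8)/2 × 0.25 = 52.2
  Sum = 291.825 µg/L·h
oral tablet tail: 199.8/0.407 = 490.909; AUC_ev,0→∞ = 291.825 + 490.909 = 782.734 µg/L·h
F = (AUC_ev/D_ev)/(AUC_iv/D_iv) = (782.734/200)/(3200.293/50) = 3.91367/64.00586 = 0.0611

F = 0.061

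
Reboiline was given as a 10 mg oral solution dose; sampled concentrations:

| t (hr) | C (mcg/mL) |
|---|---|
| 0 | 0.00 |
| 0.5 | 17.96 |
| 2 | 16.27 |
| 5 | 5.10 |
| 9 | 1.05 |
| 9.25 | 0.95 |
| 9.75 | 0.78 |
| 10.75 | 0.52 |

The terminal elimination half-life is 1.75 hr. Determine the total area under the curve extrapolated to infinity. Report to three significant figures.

AUC = 77.2 mcg/mL·hr

Trapezoidal AUC_0→10.75:
  [0→0.5]: (0.00+17.96)/2 × 0.5 = 4.49
  [0.5→2]: (17.96+16.27)/2 × 1.5 = 25.6725
  [2→5]: (16.27+5.10)/2 × 3 = 32.055
  [5→9]: (5.10+1.05)/2 × 4 = 12.3
  [9→9.25]: (1.05+0.95)/2 × 0.25 = 0.25
  [9.25→9.75]: (0.95+0.78)/2 × 0.5 = 0.4325
  [9.75→10.75]: (0.78+0.52)/2 × 1 = 0.65
  Sum = 75.85 mcg/mL·hr
k_e = ln2 / t½ = 0.693147 / 1.75 = 0.3961 hr^-1
Extrapolated tail: C_last / k_e = 0.52 / 0.3961 = 1.313
AUC_0→∞ = 75.85 + 1.313 = 77.163 mcg/mL·hr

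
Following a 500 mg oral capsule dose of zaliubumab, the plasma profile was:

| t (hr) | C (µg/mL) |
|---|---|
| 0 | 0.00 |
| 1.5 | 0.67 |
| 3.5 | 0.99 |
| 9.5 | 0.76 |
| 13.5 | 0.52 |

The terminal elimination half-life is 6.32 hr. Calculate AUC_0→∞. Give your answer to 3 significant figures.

AUC = 14.7 µg/mL·hr

Trapezoidal AUC_0→13.5:
  [0→1.5]: (0.00+0.67)/2 × 1.5 = 0.5025
  [1.5→3.5]: (0.67+0.99)/2 × 2 = 1.66
  [3.5→9.5]: (0.99+0.76)/2 × 6 = 5.25
  [9.5→13.5]: (0.76+0.52)/2 × 4 = 2.56
  Sum = 9.9725 µg/mL·hr
k_e = ln2 / t½ = 0.693147 / 6.32 = 0.1097 hr^-1
Extrapolated tail: C_last / k_e = 0.52 / 0.1097 = 4.740
AUC_0→∞ = 9.9725 + 4.740 = 14.7125 µg/mL·hr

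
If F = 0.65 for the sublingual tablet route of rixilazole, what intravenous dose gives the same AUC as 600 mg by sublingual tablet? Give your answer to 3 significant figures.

D_iv = 390 mg

Systemic exposure from an extravascular dose = F × D_ev, so the equivalent IV dose is F × D_ev.
D_iv = F × D_ev = 0.65 × 600 = 390 mg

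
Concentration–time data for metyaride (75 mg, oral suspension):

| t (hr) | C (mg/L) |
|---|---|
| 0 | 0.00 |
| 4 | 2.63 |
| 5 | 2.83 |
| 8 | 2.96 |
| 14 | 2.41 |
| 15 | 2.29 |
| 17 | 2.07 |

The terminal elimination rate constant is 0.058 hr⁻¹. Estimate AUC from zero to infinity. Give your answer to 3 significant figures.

AUC = 75.2 mg/L·hr

Trapezoidal AUC_0→17:
  [0→4]: (0.00+2.63)/2 × 4 = 5.26
  [4→5]: (2.63+2.83)/2 × 1 = 2.73
  [5→8]: (2.83+2.96)/2 × 3 = 8.685
  [8→14]: (2.96+2.41)/2 × 6 = 16.11
  [14→15]: (2.41+2.29)/2 × 1 = 2.35
  [15→17]: (2.29+2.07)/2 × 2 = 4.36
  Sum = 39.495 mg/L·hr
Extrapolated tail: C_last / k_e = 2.07 / 0.058 = 35.690
AUC_0→∞ = 39.495 + 35.690 = 75.185 mg/L·hr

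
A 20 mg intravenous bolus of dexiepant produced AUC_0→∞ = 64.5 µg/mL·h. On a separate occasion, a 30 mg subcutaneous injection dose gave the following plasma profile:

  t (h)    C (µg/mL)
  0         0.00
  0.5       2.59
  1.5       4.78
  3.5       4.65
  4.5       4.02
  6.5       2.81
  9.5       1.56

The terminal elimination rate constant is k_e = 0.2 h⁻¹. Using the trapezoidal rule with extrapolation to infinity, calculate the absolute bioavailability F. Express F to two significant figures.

F = 0.41

Trapezoidal AUC_0→9.5 (subcutaneous injection):
  [0→0.5]: (0.00+2.59)/2 × 0.5 = 0.6475
  [0.5→1.5]: (2.59+4.78)/2 × 1 = 3.685
  [1.5→3.5]: (4.78+4.65)/2 × 2 = 9.43
  [3.5→4.5]: (4.65+4.02)/2 × 1 = 4.335
  [4.5→6.5]: (4.02+2.81)/2 × 2 = 6.83
  [6.5→9.5]: (2.81+1.56)/2 × 3 = 6.555
  Sum = 31.4825 µg/mL·h
Tail: C_last/k_e = 1.56/0.2 = 7.800
AUC_0→∞ (subcutaneous injection) = 31.4825 + 7.800 = 39.2825 µg/mL·h
F = (AUC_ev/D_ev)/(AUC_iv/D_iv) = (39.2825/30)/(64.5/20) = 1.30942/3.225 = 0.4060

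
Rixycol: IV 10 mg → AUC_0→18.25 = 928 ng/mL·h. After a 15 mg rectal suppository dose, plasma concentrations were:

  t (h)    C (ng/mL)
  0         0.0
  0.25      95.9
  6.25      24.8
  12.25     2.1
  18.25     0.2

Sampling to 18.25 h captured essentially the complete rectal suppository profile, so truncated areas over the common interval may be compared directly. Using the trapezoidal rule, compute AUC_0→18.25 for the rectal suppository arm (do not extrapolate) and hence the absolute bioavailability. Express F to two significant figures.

Trapezoidal AUC_0→18.25 (rectal suppository):
  [0→0.25]: (0.0+95.9)/2 × 0.25 = 11.9875
  [0.25→6.25]: (95.9+24.8)/2 × 6 = 362.1
  [6.25→12.25]: (24.8+2.1)/2 × 6 = 80.7
  [12.25→18.25]: (2.1+0.2)/2 × 6 = 6.9
  Sum = 461.6875 ng/mL·h
F = (AUC_ev/D_ev)/(AUC_iv/D_iv) = (461.6875/15)/(928/10) = 30.7792/92.8 = 0.3317

F = 0.33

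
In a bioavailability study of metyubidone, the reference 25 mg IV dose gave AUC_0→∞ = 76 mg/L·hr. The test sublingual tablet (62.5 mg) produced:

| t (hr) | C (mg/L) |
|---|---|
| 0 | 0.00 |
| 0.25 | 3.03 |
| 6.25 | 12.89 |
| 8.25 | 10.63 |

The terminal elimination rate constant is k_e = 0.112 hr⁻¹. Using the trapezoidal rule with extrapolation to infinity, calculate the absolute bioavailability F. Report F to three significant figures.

Trapezoidal AUC_0→8.25 (sublingual tablet):
  [0→0.25]: (0.00+3.03)/2 × 0.25 = 0.37875
  [0.25→6.25]: (3.03+12.89)/2 × 6 = 47.76
  [6.25→8.25]: (12.89+10.63)/2 × 2 = 23.52
  Sum = 71.65875 mg/L·hr
Tail: C_last/k_e = 10.63/0.112 = 94.911
AUC_0→∞ (sublingual tablet) = 71.65875 + 94.911 = 166.56975 mg/L·hr
F = (AUC_ev/D_ev)/(AUC_iv/D_iv) = (166.56975/62.5)/(76/25) = 2.665116/3.04 = 0.8767

F = 0.877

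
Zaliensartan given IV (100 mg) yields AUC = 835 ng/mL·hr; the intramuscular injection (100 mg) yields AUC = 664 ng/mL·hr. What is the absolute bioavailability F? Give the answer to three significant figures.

F = (AUC_ev / D_ev) / (AUC_iv / D_iv)
  = (664/100) / (835/100)
  = 6.64 / 8.35 = 0.7952

F = 0.795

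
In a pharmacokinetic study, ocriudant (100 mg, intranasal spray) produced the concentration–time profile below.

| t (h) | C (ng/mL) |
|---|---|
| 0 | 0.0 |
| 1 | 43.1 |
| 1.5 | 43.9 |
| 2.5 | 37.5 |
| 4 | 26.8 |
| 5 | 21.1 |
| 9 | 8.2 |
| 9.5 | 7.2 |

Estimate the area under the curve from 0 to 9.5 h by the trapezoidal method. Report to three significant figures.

Trapezoidal AUC_0→9.5:
  [0→1]: (0.0+43.1)/2 × 1 = 21.55
  [1→1.5]: (43.1+43.9)/2 × 0.5 = 21.75
  [1.5→2.5]: (43.9+37.5)/2 × 1 = 40.7
  [2.5→4]: (37.5+26.8)/2 × 1.5 = 48.225
  [4→5]: (26.8+21.1)/2 × 1 = 23.95
  [5→9]: (21.1+8.2)/2 × 4 = 58.6
  [9→9.5]: (8.2+7.2)/2 × 0.5 = 3.85
  Sum = 218.625 ng/mL·h

AUC = 219 ng/mL·h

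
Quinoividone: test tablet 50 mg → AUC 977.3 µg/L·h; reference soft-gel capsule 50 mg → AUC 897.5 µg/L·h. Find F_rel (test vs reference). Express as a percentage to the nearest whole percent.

F_rel = (AUC_test/D_test) / (AUC_ref/D_ref)
      = (977.3/50) / (897.5/50)
      = 19.546 / 17.95 = 1.0889 = 108.89%

F_rel = 109%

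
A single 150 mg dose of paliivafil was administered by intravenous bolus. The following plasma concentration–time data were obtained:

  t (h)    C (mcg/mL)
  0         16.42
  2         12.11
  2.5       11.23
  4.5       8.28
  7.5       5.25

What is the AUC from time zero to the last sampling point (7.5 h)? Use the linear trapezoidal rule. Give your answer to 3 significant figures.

AUC = 74.2 mcg/mL·h

Trapezoidal AUC_0→7.5:
  [0→2]: (16.42+12.11)/2 × 2 = 28.53
  [2→2.5]: (12.11+11.23)/2 × 0.5 = 5.835
  [2.5→4.5]: (11.23+8.28)/2 × 2 = 19.51
  [4.5→7.5]: (8.28+5.25)/2 × 3 = 20.295
  Sum = 74.17 mcg/mL·h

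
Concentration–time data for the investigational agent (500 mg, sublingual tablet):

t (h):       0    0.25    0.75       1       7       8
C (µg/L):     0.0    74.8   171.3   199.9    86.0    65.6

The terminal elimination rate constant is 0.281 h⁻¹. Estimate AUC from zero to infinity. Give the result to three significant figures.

AUC = 1280 µg/L·h

Trapezoidal AUC_0→8:
  [0→0.25]: (0.0+74.8)/2 × 0.25 = 9.35
  [0.25→0.75]: (74.8+171.3)/2 × 0.5 = 61.525
  [0.75→1]: (171.3+199.9)/2 × 0.25 = 46.4
  [1→7]: (199.9+86.0)/2 × 6 = 857.7
  [7→8]: (86.0+65.6)/2 × 1 = 75.8
  Sum = 1050.775 µg/L·h
Extrapolated tail: C_last / k_e = 65.6 / 0.281 = 233.452
AUC_0→∞ = 1050.775 + 233.452 = 1284.227 µg/L·h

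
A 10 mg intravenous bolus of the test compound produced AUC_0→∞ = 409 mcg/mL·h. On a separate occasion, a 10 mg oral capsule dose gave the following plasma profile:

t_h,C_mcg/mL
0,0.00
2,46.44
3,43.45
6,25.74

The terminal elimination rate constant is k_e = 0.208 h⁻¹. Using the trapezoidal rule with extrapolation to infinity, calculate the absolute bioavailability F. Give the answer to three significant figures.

Trapezoidal AUC_0→6 (oral capsule):
  [0→2]: (0.00+46.44)/2 × 2 = 46.44
  [2→3]: (46.44+43.45)/2 × 1 = 44.945
  [3→6]: (43.45+25.74)/2 × 3 = 103.785
  Sum = 195.17 mcg/mL·h
Tail: C_last/k_e = 25.74/0.208 = 123.750
AUC_0→∞ (oral capsule) = 195.17 + 123.750 = 318.92 mcg/mL·h
F = (AUC_ev/D_ev)/(AUC_iv/D_iv) = (318.92/10)/(409/10) = 31.892/40.9 = 0.7798

F = 0.780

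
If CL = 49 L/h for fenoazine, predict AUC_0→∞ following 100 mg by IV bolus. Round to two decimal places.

AUC = 2.04 mg/L·h

AUC_0→∞ = Dose_iv / CL
        = 100 / 49 = 2.04082 mg/L·h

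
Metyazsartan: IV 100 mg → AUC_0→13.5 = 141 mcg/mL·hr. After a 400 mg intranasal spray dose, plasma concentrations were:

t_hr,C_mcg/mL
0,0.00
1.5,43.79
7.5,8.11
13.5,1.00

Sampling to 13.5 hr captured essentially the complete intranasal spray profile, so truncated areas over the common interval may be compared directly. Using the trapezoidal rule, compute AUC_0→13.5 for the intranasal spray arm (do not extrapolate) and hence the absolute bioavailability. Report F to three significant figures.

F = 0.383

Trapezoidal AUC_0→13.5 (intranasal spray):
  [0→1.5]: (0.00+43.79)/2 × 1.5 = 32.8425
  [1.5→7.5]: (43.79+8.11)/2 × 6 = 155.7
  [7.5→13.5]: (8.11+1.00)/2 × 6 = 27.33
  Sum = 215.8725 mcg/mL·hr
F = (AUC_ev/D_ev)/(AUC_iv/D_iv) = (215.8725/400)/(141/100) = 0.53968125/1.41 = 0.3828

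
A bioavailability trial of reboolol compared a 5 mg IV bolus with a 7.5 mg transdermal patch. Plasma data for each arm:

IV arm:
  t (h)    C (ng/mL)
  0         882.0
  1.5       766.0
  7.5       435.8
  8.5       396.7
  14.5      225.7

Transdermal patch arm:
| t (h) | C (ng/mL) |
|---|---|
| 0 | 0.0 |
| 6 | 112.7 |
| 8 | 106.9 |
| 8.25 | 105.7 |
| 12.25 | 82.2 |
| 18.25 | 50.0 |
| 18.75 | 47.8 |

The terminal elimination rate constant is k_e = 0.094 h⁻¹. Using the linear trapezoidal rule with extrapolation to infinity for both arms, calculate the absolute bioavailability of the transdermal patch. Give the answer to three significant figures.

Trapezoidal AUC_0→14.5 (IV):
  [0→1.5]: (882.0+766.0)/2 × 1.5 = 1236.0
  [1.5→7.5]: (766.0+435.8)/2 × 6 = 3605.4
  [7.5→8.5]: (435.8+396.7)/2 × 1 = 416.25
  [8.5→14.5]: (396.7+225.7)/2 × 6 = 1867.2
  Sum = 7124.85 ng/mL·h
IV tail: 225.7/0.094 = 2401.064; AUC_iv,0→∞ = 7124.85 + 2401.064 = 9525.914 ng/mL·h
Trapezoidal AUC_0→18.75 (transdermal patch):
  [0→6]: (0.0+112.7)/2 × 6 = 338.1
  [6→8]: (112.7+106.9)/2 × 2 = 219.6
  [8→8.25]: (106.9+105.7)/2 × 0.25 = 26.575
  [8.25→12.25]: (105.7+82.2)/2 × 4 = 375.8
  [12.25→18.25]: (82.2+50.0)/2 × 6 = 396.6
  [18.25→18.75]: (50.0+47.8)/2 × 0.5 = 24.45
  Sum = 1381.125 ng/mL·h
transdermal patch tail: 47.8/0.094 = 508.511; AUC_ev,0→∞ = 1381.125 + 508.511 = 1889.636 ng/mL·h
F = (AUC_ev/D_ev)/(AUC_iv/D_iv) = (1889.636/7.5)/(9525.914/5) = 251.951/1905.1828 = 0.1322

F = 0.132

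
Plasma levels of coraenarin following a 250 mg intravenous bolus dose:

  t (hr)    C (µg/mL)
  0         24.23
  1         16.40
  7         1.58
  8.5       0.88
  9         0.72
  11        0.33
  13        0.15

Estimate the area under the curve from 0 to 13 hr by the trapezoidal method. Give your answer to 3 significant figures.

AUC = 78.0 µg/mL·hr

Trapezoidal AUC_0→13:
  [0→1]: (24.23+16.40)/2 × 1 = 20.315
  [1→7]: (16.40+1.58)/2 × 6 = 53.94
  [7→8.5]: (1.58+0.88)/2 × 1.5 = 1.845
  [8.5→9]: (0.88+0.72)/2 × 0.5 = 0.4
  [9→11]: (0.72+0.33)/2 × 2 = 1.05
  [11→13]: (0.33+0.15)/2 × 2 = 0.48
  Sum = 78.03 µg/mL·hr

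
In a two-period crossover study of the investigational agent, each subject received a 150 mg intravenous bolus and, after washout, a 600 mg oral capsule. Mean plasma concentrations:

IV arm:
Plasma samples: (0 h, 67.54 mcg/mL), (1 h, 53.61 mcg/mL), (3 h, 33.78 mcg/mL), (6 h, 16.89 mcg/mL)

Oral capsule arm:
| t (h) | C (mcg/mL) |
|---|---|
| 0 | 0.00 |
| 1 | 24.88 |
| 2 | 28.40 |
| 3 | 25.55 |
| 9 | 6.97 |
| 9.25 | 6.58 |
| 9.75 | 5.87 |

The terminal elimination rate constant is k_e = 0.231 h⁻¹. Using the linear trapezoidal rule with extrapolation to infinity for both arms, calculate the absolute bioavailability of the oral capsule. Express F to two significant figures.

F = 0.16

Trapezoidal AUC_0→6 (IV):
  [0→1]: (67.54+53.61)/2 × 1 = 60.575
  [1→3]: (53.61+33.78)/2 × 2 = 87.39
  [3→6]: (33.78+16.89)/2 × 3 = 76.005
  Sum = 223.97 mcg/mL·h
IV tail: 16.89/0.231 = 73.117; AUC_iv,0→∞ = 223.97 + 73.117 = 297.087 mcg/mL·h
Trapezoidal AUC_0→9.75 (oral capsule):
  [0→1]: (0.00+24.88)/2 × 1 = 12.44
  [1→2]: (24.88+28.40)/2 × 1 = 26.64
  [2→3]: (28.40+25.55)/2 × 1 = 26.975
  [3→9]: (25.55+6.97)/2 × 6 = 97.56
  [9→9.25]: (6.97+6.58)/2 × 0.25 = 1.69375
  [9.25→9.75]: (6.58+5.87)/2 × 0.5 = 3.1125
  Sum = 168.42125 mcg/mL·h
oral capsule tail: 5.87/0.231 = 25.411; AUC_ev,0→∞ = 168.42125 + 25.411 = 193.83225 mcg/mL·h
F = (AUC_ev/D_ev)/(AUC_iv/D_iv) = (193.83225/600)/(297.087/150) = 0.32305375/1.98058 = 0.1631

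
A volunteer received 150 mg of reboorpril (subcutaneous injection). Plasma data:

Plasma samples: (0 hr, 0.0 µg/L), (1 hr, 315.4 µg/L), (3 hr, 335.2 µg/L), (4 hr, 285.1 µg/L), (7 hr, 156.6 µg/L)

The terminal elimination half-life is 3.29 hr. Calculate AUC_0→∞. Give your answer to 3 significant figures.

AUC = 2520 µg/L·hr

Trapezoidal AUC_0→7:
  [0→1]: (0.0+315.4)/2 × 1 = 157.7
  [1→3]: (315.4+335.2)/2 × 2 = 650.6
  [3→4]: (335.2+285.1)/2 × 1 = 310.15
  [4→7]: (285.1+156.6)/2 × 3 = 662.55
  Sum = 1781.0 µg/L·hr
k_e = ln2 / t½ = 0.693147 / 3.29 = 0.2107 hr^-1
Extrapolated tail: C_last / k_e = 156.6 / 0.2107 = 743.237
AUC_0→∞ = 1781.0 + 743.237 = 2524.237 µg/L·hr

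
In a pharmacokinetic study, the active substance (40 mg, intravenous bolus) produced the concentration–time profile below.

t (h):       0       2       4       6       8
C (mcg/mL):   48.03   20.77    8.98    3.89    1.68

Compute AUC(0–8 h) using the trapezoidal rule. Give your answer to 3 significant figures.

AUC = 117 mcg/mL·h

Trapezoidal AUC_0→8:
  [0→2]: (48.03+20.77)/2 × 2 = 68.8
  [2→4]: (20.77+8.98)/2 × 2 = 29.75
  [4→6]: (8.98+3.89)/2 × 2 = 12.87
  [6→8]: (3.89+1.68)/2 × 2 = 5.57
  Sum = 116.99 mcg/mL·h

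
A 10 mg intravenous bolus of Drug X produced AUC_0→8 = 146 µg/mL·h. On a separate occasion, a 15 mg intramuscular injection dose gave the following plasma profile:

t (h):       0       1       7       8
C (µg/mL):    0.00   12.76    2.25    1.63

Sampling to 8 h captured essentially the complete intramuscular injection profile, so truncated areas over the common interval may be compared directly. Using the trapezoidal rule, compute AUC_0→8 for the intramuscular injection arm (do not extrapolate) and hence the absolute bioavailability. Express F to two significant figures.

F = 0.24

Trapezoidal AUC_0→8 (intramuscular injection):
  [0→1]: (0.00+12.76)/2 × 1 = 6.38
  [1→7]: (12.76+2.25)/2 × 6 = 45.03
  [7→8]: (2.25+1.63)/2 × 1 = 1.94
  Sum = 53.35 µg/mL·h
F = (AUC_ev/D_ev)/(AUC_iv/D_iv) = (53.35/15)/(146/10) = 3.55667/14.6 = 0.2436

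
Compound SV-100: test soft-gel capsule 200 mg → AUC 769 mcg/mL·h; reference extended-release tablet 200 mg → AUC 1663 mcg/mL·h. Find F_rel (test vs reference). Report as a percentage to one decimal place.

F_rel = 46.2%

F_rel = (AUC_test/D_test) / (AUC_ref/D_ref)
      = (769/200) / (1663/200)
      = 3.845 / 8.315 = 0.4624 = 46.24%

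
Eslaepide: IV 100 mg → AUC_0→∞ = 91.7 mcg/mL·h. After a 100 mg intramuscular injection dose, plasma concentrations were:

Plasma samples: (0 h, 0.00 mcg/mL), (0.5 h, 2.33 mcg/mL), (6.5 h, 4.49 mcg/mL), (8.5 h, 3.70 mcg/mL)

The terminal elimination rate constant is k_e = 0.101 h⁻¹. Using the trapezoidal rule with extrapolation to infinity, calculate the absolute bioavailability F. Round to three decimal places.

Trapezoidal AUC_0→8.5 (intramuscular injection):
  [0→0.5]: (0.00+2.33)/2 × 0.5 = 0.5825
  [0.5→6.5]: (2.33+4.49)/2 × 6 = 20.46
  [6.5→8.5]: (4.49+3.70)/2 × 2 = 8.19
  Sum = 29.2325 mcg/mL·h
Tail: C_last/k_e = 3.70/0.101 = 36.634
AUC_0→∞ (intramuscular injection) = 29.2325 + 36.634 = 65.8665 mcg/mL·h
F = (AUC_ev/D_ev)/(AUC_iv/D_iv) = (65.8665/100)/(91.7/100) = 0.658665/0.917 = 0.7183

F = 0.718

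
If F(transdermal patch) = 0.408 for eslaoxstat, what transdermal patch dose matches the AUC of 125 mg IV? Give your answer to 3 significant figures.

For equal systemic exposure: F × D_ev = D_iv
D_ev = D_iv / F = 125 / 0.408 = 306.373 mg

D_transdermal = 306 mg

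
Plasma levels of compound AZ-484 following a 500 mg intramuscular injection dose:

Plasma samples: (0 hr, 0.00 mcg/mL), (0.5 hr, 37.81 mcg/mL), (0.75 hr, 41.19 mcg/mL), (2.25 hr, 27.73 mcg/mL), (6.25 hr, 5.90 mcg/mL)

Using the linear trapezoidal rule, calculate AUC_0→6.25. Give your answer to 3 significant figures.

AUC = 138 mcg/mL·hr

Trapezoidal AUC_0→6.25:
  [0→0.5]: (0.00+37.81)/2 × 0.5 = 9.4525
  [0.5→0.75]: (37.81+41.19)/2 × 0.25 = 9.875
  [0.75→2.25]: (41.19+27.73)/2 × 1.5 = 51.69
  [2.25→6.25]: (27.73+5.90)/2 × 4 = 67.26
  Sum = 138.2775 mcg/mL·hr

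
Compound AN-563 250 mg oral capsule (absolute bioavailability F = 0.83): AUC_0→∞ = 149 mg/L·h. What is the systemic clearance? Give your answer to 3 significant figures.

CL = F × Dose / AUC_0→∞
   = 0.83 × 250 / 149 = 1.39262 L/h

CL = 1.39 L/h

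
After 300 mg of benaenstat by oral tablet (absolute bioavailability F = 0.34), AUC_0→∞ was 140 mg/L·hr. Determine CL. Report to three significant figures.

CL = 0.729 L/hr

CL = F × Dose / AUC_0→∞
   = 0.34 × 300 / 140 = 0.728571 L/hr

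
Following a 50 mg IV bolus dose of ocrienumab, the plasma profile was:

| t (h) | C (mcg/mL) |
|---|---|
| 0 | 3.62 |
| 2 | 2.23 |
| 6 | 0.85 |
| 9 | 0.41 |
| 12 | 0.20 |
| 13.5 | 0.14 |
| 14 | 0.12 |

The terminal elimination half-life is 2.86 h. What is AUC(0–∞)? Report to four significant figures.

AUC = 15.63 mcg/mL·h

Trapezoidal AUC_0→14:
  [0→2]: (3.62+2.23)/2 × 2 = 5.85
  [2→6]: (2.23+0.85)/2 × 4 = 6.16
  [6→9]: (0.85+0.41)/2 × 3 = 1.89
  [9→12]: (0.41+0.20)/2 × 3 = 0.915
  [12→13.5]: (0.20+0.14)/2 × 1.5 = 0.255
  [13.5→14]: (0.14+0.12)/2 × 0.5 = 0.065
  Sum = 15.135 mcg/mL·h
k_e = ln2 / t½ = 0.693147 / 2.86 = 0.2424 h^-1
Extrapolated tail: C_last / k_e = 0.12 / 0.2424 = 0.495
AUC_0→∞ = 15.135 + 0.495 = 15.63 mcg/mL·h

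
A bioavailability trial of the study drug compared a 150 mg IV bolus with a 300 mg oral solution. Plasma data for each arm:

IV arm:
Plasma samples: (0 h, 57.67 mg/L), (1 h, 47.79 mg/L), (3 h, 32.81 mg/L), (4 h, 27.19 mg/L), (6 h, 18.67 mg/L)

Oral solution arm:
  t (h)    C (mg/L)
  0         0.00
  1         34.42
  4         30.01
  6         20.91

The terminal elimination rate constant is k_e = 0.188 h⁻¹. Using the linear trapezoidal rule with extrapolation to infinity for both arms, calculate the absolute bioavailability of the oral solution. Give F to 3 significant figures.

F = 0.447

Trapezoidal AUC_0→6 (IV):
  [0→1]: (57.67+47.79)/2 × 1 = 52.73
  [1→3]: (47.79+32.81)/2 × 2 = 80.6
  [3→4]: (32.81+27.19)/2 × 1 = 30.0
  [4→6]: (27.19+18.67)/2 × 2 = 45.86
  Sum = 209.19 mg/L·h
IV tail: 18.67/0.188 = 99.309; AUC_iv,0→∞ = 209.19 + 99.309 = 308.499 mg/L·h
Trapezoidal AUC_0→6 (oral solution):
  [0→1]: (0.00+34.42)/2 × 1 = 17.21
  [1→4]: (34.42+30.01)/2 × 3 = 96.645
  [4→6]: (30.01+20.91)/2 × 2 = 50.92
  Sum = 164.775 mg/L·h
oral solution tail: 20.91/0.188 = 111.223; AUC_ev,0→∞ = 164.775 + 111.223 = 275.998 mg/L·h
F = (AUC_ev/D_ev)/(AUC_iv/D_iv) = (275.998/300)/(308.499/150) = 0.919993/2.05666 = 0.4473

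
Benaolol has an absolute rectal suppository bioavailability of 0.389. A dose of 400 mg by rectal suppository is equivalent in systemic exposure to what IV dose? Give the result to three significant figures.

Systemic exposure from an extravascular dose = F × D_ev, so the equivalent IV dose is F × D_ev.
D_iv = F × D_ev = 0.389 × 400 = 155.6 mg

D_iv = 156 mg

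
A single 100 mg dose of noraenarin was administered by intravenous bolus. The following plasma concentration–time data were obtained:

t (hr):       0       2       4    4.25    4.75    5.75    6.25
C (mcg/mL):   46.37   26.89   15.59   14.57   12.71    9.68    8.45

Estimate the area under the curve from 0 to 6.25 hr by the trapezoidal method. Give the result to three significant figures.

AUC = 142 mcg/mL·hr

Trapezoidal AUC_0→6.25:
  [0→2]: (46.37+26.89)/2 × 2 = 73.26
  [2→4]: (26.89+15.59)/2 × 2 = 42.48
  [4→4.25]: (15.59+14.57)/2 × 0.25 = 3.77
  [4.25→4.75]: (14.57+12.71)/2 × 0.5 = 6.82
  [4.75→5.75]: (12.71+9.68)/2 × 1 = 11.195
  [5.75→6.25]: (9.68+8.45)/2 × 0.5 = 4.5325
  Sum = 142.0575 mcg/mL·hr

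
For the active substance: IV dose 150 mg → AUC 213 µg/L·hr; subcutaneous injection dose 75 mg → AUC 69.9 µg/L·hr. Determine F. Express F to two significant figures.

F = (AUC_ev / D_ev) / (AUC_iv / D_iv)
  = (69.9/75) / (213/150)
  = 0.932 / 1.42 = 0.6563

F = 0.66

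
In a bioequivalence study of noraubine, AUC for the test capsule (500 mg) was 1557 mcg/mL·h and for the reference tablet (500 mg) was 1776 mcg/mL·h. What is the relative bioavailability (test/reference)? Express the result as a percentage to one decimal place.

F_rel = 87.7%

F_rel = (AUC_test/D_test) / (AUC_ref/D_ref)
      = (1557/500) / (1776/500)
      = 3.114 / 3.552 = 0.8767 = 87.67%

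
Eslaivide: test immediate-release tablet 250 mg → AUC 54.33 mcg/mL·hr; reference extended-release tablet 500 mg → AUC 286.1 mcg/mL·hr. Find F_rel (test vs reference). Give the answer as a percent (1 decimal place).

F_rel = 38.0%

F_rel = (AUC_test/D_test) / (AUC_ref/D_ref)
      = (54.33/250) / (286.1/500)
      = 0.21732 / 0.5722 = 0.3798 = 37.98%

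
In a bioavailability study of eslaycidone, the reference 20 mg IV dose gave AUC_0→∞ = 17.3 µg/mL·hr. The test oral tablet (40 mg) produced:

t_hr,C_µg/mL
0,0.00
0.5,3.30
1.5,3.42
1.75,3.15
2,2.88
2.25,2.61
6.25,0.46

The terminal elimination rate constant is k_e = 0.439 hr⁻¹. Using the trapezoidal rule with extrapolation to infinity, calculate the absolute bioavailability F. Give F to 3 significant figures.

Trapezoidal AUC_0→6.25 (oral tablet):
  [0→0.5]: (0.00+3.30)/2 × 0.5 = 0.825
  [0.5→1.5]: (3.30+3.42)/2 × 1 = 3.36
  [1.5→1.75]: (3.42+3.15)/2 × 0.25 = 0.82125
  [1.75→2]: (3.15+2.88)/2 × 0.25 = 0.75375
  [2→2.25]: (2.88+2.61)/2 × 0.25 = 0.68625
  [2.25→6.25]: (2.61+0.46)/2 × 4 = 6.14
  Sum = 12.58625 µg/mL·hr
Tail: C_last/k_e = 0.46/0.439 = 1.048
AUC_0→∞ (oral tablet) = 12.58625 + 1.048 = 13.63425 µg/mL·hr
F = (AUC_ev/D_ev)/(AUC_iv/D_iv) = (13.63425/40)/(17.3/20) = 0.34085625/0.865 = 0.3941

F = 0.394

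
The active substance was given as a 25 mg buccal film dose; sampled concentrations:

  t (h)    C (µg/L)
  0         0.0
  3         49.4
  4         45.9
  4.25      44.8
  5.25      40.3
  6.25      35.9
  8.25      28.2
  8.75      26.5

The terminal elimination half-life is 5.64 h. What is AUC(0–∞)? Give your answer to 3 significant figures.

Trapezoidal AUC_0→8.75:
  [0→3]: (0.0+49.4)/2 × 3 = 74.1
  [3→4]: (49.4+45.9)/2 × 1 = 47.65
  [4→4.25]: (45.9+44.8)/2 × 0.25 = 11.3375
  [4.25→5.25]: (44.8+40.3)/2 × 1 = 42.55
  [5.25→6.25]: (40.3+35.9)/2 × 1 = 38.1
  [6.25→8.25]: (35.9+28.2)/2 × 2 = 64.1
  [8.25→8.75]: (28.2+26.5)/2 × 0.5 = 13.675
  Sum = 291.5125 µg/L·h
k_e = ln2 / t½ = 0.693147 / 5.64 = 0.1229 h^-1
Extrapolated tail: C_last / k_e = 26.5 / 0.1229 = 215.622
AUC_0→∞ = 291.5125 + 215.622 = 507.1345 µg/L·h

AUC = 507 µg/L·h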